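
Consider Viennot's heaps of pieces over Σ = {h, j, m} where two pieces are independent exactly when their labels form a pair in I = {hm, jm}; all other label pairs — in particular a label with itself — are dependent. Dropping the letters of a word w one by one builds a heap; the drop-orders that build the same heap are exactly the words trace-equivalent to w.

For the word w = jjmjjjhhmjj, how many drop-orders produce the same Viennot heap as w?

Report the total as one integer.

0(j) covers ∅
1(j) covers 0:j
2(m) covers ∅
3(j) covers 1:j
4(j) covers 3:j
5(j) covers 4:j
6(h) covers 5:j
7(h) covers 6:h
8(m) covers 2:m
9(j) covers 7:h
10(j) covers 9:j
floor of heap: 0:j, 2:m
completions by unplaced set U, small U first (add the entries for U minus each lowest piece of U):
  |U|=1: {8}:1  {10}:1
  |U|=2: {2,8}:1  {8,10}:2  {9,10}:1
  |U|=3: {2,8,10}:3  {7,9,10}:1  {8,9,10}:3
  |U|=4: {2,8,9,10}:6  {6,7,9,10}:1  {7,8,9,10}:4
  |U|=5: {2,7,8,9,10}:10  {5,6,7,9,10}:1  {6,7,8,9,10}:5
  |U|=6: {2,6,7,8,9,10}:15  {4,5,6,7,9,10}:1  {5,6,7,8,9,10}:6
  |U|=7: {2,5,6,7,8,9,10}:21  {3,4,5,6,7,9,10}:1  {4,5,6,7,8,9,10}:7
  |U|=8: {1,3,4,5,6,7,9,10}:1  {2,4,5,6,7,8,9,10}:28  {3,4,5,6,7,8,9,10}:8
  |U|=9: {0,1,3,4,5,6,7,9,10}:1  {1,3,4,5,6,7,8,9,10}:9  {2,3,4,5,6,7,8,9,10}:36
  start at 0(j): 45
  start at 2(m): 10
sum over floor = 55

55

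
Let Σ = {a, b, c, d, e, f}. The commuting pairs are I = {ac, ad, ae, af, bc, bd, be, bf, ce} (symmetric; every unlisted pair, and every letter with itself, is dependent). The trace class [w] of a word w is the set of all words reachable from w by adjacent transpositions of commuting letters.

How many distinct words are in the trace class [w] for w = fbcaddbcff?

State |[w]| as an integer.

120

0(f) covers ∅
1(b) covers ∅
2(c) covers 0:f
3(a) covers 1:b
4(d) covers 2:c
5(d) covers 4:d
6(b) covers 3:a
7(c) covers 5:d
8(f) covers 7:c
9(f) covers 8:f
floor of heap: 0:f, 1:b
completions by unplaced set U, small U first (add the entries for U minus each lowest piece of U):
  |U|=1: {6}:1  {9}:1
  |U|=2: {3,6}:1  {6,9}:2  {8,9}:1
  |U|=3: {1,3,6}:1  {3,6,9}:3  {6,8,9}:3  {7,8,9}:1
  |U|=4: {1,3,6,9}:4  {3,6,8,9}:6  {5,7,8,9}:1  {6,7,8,9}:4
  |U|=5: {1,3,6,8,9}:10  {3,6,7,8,9}:10  {4,5,7,8,9}:1  {5,6,7,8,9}:5
  |U|=6: {1,3,6,7,8,9}:20  {2,4,5,7,8,9}:1  {3,5,6,7,8,9}:15  {4,5,6,7,8,9}:6
  |U|=7: {0,2,4,5,7,8,9}:1  {1,3,5,6,7,8,9}:35  {2,4,5,6,7,8,9}:7  {3,4,5,6,7,8,9}:21
  |U|=8: {0,2,4,5,6,7,8,9}:8  {1,3,4,5,6,7,8,9}:56  {2,3,4,5,6,7,8,9}:28
  start at 0(f): 84
  start at 1(b): 36
sum over floor = 120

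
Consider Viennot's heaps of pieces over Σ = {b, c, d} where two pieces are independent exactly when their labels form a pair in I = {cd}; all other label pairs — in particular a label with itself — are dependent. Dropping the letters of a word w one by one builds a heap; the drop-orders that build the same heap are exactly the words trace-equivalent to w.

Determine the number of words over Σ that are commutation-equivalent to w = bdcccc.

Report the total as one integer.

5

0(b) covers ∅
1(d) covers 0:b
2(c) covers 0:b
3(c) covers 2:c
4(c) covers 3:c
5(c) covers 4:c
floor of heap: 0:b
completions by unplaced set U, small U first (add the entries for U minus each lowest piece of U):
  |U|=1: {1}:1  {5}:1
  |U|=2: {1,5}:2  {4,5}:1
  |U|=3: {1,4,5}:3  {3,4,5}:1
  |U|=4: {1,3,4,5}:4  {2,3,4,5}:1
  start at 0(b): 5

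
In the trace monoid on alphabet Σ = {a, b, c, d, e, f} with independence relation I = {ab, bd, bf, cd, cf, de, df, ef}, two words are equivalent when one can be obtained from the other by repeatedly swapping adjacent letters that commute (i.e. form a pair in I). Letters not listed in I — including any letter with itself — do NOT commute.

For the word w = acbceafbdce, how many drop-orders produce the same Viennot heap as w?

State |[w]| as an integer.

#0=a has no predecessor
#1=c depends on [0:a]
#2=b depends on [1:c]
#3=c depends on [2:b]
#4=e depends on [3:c]
#5=a depends on [4:e]
#6=f depends on [5:a]
#7=b depends on [4:e]
#8=d depends on [5:a]
#9=c depends on [5:a, 7:b]
#10=e depends on [9:c]
sources: [0:a]
N(rest) = Σ N(rest − s) over sources s of rest; N(one piece) = 1:
  size 1 → [6]=1  [8]=1  [10]=1
  size 2 → [6,8]=2  [6,10]=2  [8,10]=2  [9,10]=1
  size 3 → [6,8,10]=6  [6,9,10]=3  [7,9,10]=1  [8,9,10]=3
  size 4 → [6,7,9,10]=4  [6,8,9,10]=12  [7,8,9,10]=4
  size 5 → [5,6,8,9,10]=12  [6,7,8,9,10]=20
  size 6 → [5,6,7,8,9,10]=32
  size 7 → [4,5,6,7,8,9,10]=32
  size 8 → [3,4,5,6,7,8,9,10]=32
  size 9 → [2,3,4,5,6,7,8,9,10]=32
  first=0(a) contributes 32

32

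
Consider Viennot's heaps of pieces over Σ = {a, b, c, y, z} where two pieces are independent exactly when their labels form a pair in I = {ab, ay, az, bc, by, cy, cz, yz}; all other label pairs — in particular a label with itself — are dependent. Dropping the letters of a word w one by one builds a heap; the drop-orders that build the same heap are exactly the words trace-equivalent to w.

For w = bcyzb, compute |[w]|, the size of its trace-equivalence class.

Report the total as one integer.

20

#0=b has no predecessor
#1=c has no predecessor
#2=y has no predecessor
#3=z depends on [0:b]
#4=b depends on [3:z]
sources: [0:b, 1:c, 2:y]
N(rest) = Σ N(rest − s) over sources s of rest; N(one piece) = 1:
  size 1 → [1]=1  [2]=1  [4]=1
  size 2 → [1,2]=2  [1,4]=2  [2,4]=2  [3,4]=1
  size 3 → [0,3,4]=1  [1,2,4]=6  [1,3,4]=3  [2,3,4]=3
  first=0(b) contributes 12
  first=1(c) contributes 4
  first=2(y) contributes 4
|[w]| = 20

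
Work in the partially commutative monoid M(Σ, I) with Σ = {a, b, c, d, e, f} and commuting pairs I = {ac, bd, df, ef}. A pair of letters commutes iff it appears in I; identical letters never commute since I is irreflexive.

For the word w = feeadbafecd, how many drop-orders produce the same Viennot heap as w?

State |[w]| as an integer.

12

drop 0:f onto floor
drop 1:e onto floor
drop 2:e onto {1:e}
drop 3:a onto {0:f, 2:e}
drop 4:d onto {3:a}
drop 5:b onto {3:a}
drop 6:a onto {4:d, 5:b}
drop 7:f onto {6:a}
drop 8:e onto {6:a}
drop 9:c onto {7:f, 8:e}
drop 10:d onto {9:c}
ground layer = {0:f, 1:e}
drop-orders for the pieces not yet dropped (sum over which currently-grounded one goes next):
  1 to go: {10} 1
  2 to go: {9,10} 1
  3 to go: {7,9,10} 1  {8,9,10} 1
  4 to go: {7,8,9,10} 2
  5 to go: {6,7,8,9,10} 2
  6 to go: {4,6,7,8,9,10} 2  {5,6,7,8,9,10} 2
  7 to go: {4,5,6,7,8,9,10} 4
  8 to go: {3,4,5,6,7,8,9,10} 4
  9 to go: {0,3,4,5,6,7,8,9,10} 4  {2,3,4,5,6,7,8,9,10} 4
  if 0:f drops first: 4 orders
  if 1:e drops first: 8 orders
heap linearizations: 12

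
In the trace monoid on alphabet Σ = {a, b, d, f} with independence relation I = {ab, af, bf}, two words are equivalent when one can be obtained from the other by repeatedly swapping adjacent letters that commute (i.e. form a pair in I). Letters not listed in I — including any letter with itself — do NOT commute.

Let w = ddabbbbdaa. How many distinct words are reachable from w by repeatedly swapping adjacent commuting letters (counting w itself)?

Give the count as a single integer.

drop 0:d onto floor
drop 1:d onto {0:d}
drop 2:a onto {1:d}
drop 3:b onto {1:d}
drop 4:b onto {3:b}
drop 5:b onto {4:b}
drop 6:b onto {5:b}
drop 7:d onto {2:a, 6:b}
drop 8:a onto {7:d}
drop 9:a onto {8:a}
ground layer = {0:d}
drop-orders for the pieces not yet dropped (sum over which currently-grounded one goes next):
  1 to go: {9} 1
  2 to go: {8,9} 1
  3 to go: {7,8,9} 1
  4 to go: {2,7,8,9} 1  {6,7,8,9} 1
  5 to go: {2,6,7,8,9} 2  {5,6,7,8,9} 1
  6 to go: {2,5,6,7,8,9} 3  {4,5,6,7,8,9} 1
  7 to go: {2,4,5,6,7,8,9} 4  {3,4,5,6,7,8,9} 1
  8 to go: {2,3,4,5,6,7,8,9} 5
  if 0:d drops first: 5 orders

5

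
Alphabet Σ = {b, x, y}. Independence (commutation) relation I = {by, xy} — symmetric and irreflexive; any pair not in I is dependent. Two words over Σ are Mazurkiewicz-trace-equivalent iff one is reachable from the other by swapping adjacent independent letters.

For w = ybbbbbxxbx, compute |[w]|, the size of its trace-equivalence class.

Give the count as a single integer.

#0=y has no predecessor
#1=b has no predecessor
#2=b depends on [1:b]
#3=b depends on [2:b]
#4=b depends on [3:b]
#5=b depends on [4:b]
#6=x depends on [5:b]
#7=x depends on [6:x]
#8=b depends on [7:x]
#9=x depends on [8:b]
sources: [0:y, 1:b]
N(rest) = Σ N(rest − s) over sources s of rest; N(one piece) = 1:
  size 1 → [0]=1  [9]=1
  size 2 → [0,9]=2  [8,9]=1
  size 3 → [0,8,9]=3  [7,8,9]=1
  size 4 → [0,7,8,9]=4  [6,7,8,9]=1
  size 5 → [0,6,7,8,9]=5  [5,6,7,8,9]=1
  size 6 → [0,5,6,7,8,9]=6  [4,5,6,7,8,9]=1
  size 7 → [0,4,5,6,7,8,9]=7  [3,4,5,6,7,8,9]=1
  size 8 → [0,3,4,5,6,7,8,9]=8  [2,3,4,5,6,7,8,9]=1
  first=0(y) contributes 1
  first=1(b) contributes 9
|[w]| = 10

10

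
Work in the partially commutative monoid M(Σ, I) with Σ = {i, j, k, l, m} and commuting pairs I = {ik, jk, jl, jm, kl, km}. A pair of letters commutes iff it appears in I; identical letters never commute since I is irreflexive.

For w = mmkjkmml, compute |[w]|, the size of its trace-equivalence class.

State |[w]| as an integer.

#0=m has no predecessor
#1=m depends on [0:m]
#2=k has no predecessor
#3=j has no predecessor
#4=k depends on [2:k]
#5=m depends on [1:m]
#6=m depends on [5:m]
#7=l depends on [6:m]
sources: [0:m, 2:k, 3:j]
N(rest) = Σ N(rest − s) over sources s of rest; N(one piece) = 1:
  size 1 → [3]=1  [4]=1  [7]=1
  size 2 → [2,4]=1  [3,4]=2  [3,7]=2  [4,7]=2  [6,7]=1
  size 3 → [2,3,4]=3  [2,4,7]=3  [3,4,7]=6  [3,6,7]=3  [4,6,7]=3  [5,6,7]=1
  size 4 → [1,5,6,7]=1  [2,3,4,7]=12  [2,4,6,7]=6  [3,4,6,7]=12  [3,5,6,7]=4  [4,5,6,7]=4
  size 5 → [0,1,5,6,7]=1  [1,3,5,6,7]=5  [1,4,5,6,7]=5  [2,3,4,6,7]=30  [2,4,5,6,7]=10  [3,4,5,6,7]=20
  size 6 → [0,1,3,5,6,7]=6  [0,1,4,5,6,7]=6  [1,2,4,5,6,7]=15  [1,3,4,5,6,7]=30  [2,3,4,5,6,7]=60
  first=0(m) contributes 105
  first=2(k) contributes 42
  first=3(j) contributes 21
|[w]| = 168

168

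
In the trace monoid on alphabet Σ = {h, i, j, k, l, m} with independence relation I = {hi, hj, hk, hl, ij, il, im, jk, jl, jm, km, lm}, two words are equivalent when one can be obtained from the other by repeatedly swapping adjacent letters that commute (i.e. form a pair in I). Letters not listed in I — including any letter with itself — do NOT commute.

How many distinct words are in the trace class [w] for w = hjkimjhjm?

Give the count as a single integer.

1260

0(h) covers ∅
1(j) covers ∅
2(k) covers ∅
3(i) covers 2:k
4(m) covers 0:h
5(j) covers 1:j
6(h) covers 4:m
7(j) covers 5:j
8(m) covers 6:h
floor of heap: 0:h, 1:j, 2:k
completions by unplaced set U, small U first (add the entries for U minus each lowest piece of U):
  |U|=1: {3}:1  {7}:1  {8}:1
  |U|=2: {2,3}:1  {3,7}:2  {3,8}:2  {5,7}:1  {6,8}:1  {7,8}:2
  |U|=3: {1,5,7}:1  {2,3,7}:3  {2,3,8}:3  {3,5,7}:3  {3,6,8}:3  {3,7,8}:6  {4,6,8}:1  {5,7,8}:3  {6,7,8}:3
  |U|=4: {0,4,6,8}:1  {1,3,5,7}:4  {1,5,7,8}:4  {2,3,5,7}:6  {2,3,6,8}:6  {2,3,7,8}:12  {3,4,6,8}:4  {3,5,7,8}:12  {3,6,7,8}:12  {4,6,7,8}:4  {5,6,7,8}:6
  |U|=5: {0,3,4,6,8}:5  {0,4,6,7,8}:5  {1,2,3,5,7}:10  {1,3,5,7,8}:20  {1,5,6,7,8}:10  {2,3,4,6,8}:10  {2,3,5,7,8}:30  {2,3,6,7,8}:30  {3,4,6,7,8}:20  {3,5,6,7,8}:30  {4,5,6,7,8}:10
  |U|=6: {0,2,3,4,6,8}:15  {0,3,4,6,7,8}:30  {0,4,5,6,7,8}:15  {1,2,3,5,7,8}:60  {1,3,5,6,7,8}:60  {1,4,5,6,7,8}:20  {2,3,4,6,7,8}:60  {2,3,5,6,7,8}:90  {3,4,5,6,7,8}:60
  |U|=7: {0,1,4,5,6,7,8}:35  {0,2,3,4,6,7,8}:105  {0,3,4,5,6,7,8}:105  {1,2,3,5,6,7,8}:210  {1,3,4,5,6,7,8}:140  {2,3,4,5,6,7,8}:210
  start at 0(h): 560
  start at 1(j): 420
  start at 2(k): 280
sum over floor = 1260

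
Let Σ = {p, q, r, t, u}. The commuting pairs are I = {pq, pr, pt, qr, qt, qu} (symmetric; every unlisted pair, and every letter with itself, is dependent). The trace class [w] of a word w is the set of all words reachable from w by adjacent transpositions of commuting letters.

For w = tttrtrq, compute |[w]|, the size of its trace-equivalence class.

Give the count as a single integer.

0(t) covers ∅
1(t) covers 0:t
2(t) covers 1:t
3(r) covers 2:t
4(t) covers 3:r
5(r) covers 4:t
6(q) covers ∅
floor of heap: 0:t, 6:q
completions by unplaced set U, small U first (add the entries for U minus each lowest piece of U):
  |U|=1: {5}:1  {6}:1
  |U|=2: {4,5}:1  {5,6}:2
  |U|=3: {3,4,5}:1  {4,5,6}:3
  |U|=4: {2,3,4,5}:1  {3,4,5,6}:4
  |U|=5: {1,2,3,4,5}:1  {2,3,4,5,6}:5
  start at 0(t): 6
  start at 6(q): 1
sum over floor = 7

7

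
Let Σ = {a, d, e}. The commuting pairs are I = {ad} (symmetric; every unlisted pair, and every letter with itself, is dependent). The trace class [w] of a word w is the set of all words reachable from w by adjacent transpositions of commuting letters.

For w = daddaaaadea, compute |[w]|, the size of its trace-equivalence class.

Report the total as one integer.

0(d) covers ∅
1(a) covers ∅
2(d) covers 0:d
3(d) covers 2:d
4(a) covers 1:a
5(a) covers 4:a
6(a) covers 5:a
7(a) covers 6:a
8(d) covers 3:d
9(e) covers 7:a, 8:d
10(a) covers 9:e
floor of heap: 0:d, 1:a
completions by unplaced set U, small U first (add the entries for U minus each lowest piece of U):
  |U|=1: {10}:1
  |U|=2: {9,10}:1
  |U|=3: {7,9,10}:1  {8,9,10}:1
  |U|=4: {3,8,9,10}:1  {6,7,9,10}:1  {7,8,9,10}:2
  |U|=5: {2,3,8,9,10}:1  {3,7,8,9,10}:3  {5,6,7,9,10}:1  {6,7,8,9,10}:3
  |U|=6: {0,2,3,8,9,10}:1  {2,3,7,8,9,10}:4  {3,6,7,8,9,10}:6  {4,5,6,7,9,10}:1  {5,6,7,8,9,10}:4
  |U|=7: {0,2,3,7,8,9,10}:5  {1,4,5,6,7,9,10}:1  {2,3,6,7,8,9,10}:10  {3,5,6,7,8,9,10}:10  {4,5,6,7,8,9,10}:5
  |U|=8: {0,2,3,6,7,8,9,10}:15  {1,4,5,6,7,8,9,10}:6  {2,3,5,6,7,8,9,10}:20  {3,4,5,6,7,8,9,10}:15
  |U|=9: {0,2,3,5,6,7,8,9,10}:35  {1,3,4,5,6,7,8,9,10}:21  {2,3,4,5,6,7,8,9,10}:35
  start at 0(d): 56
  start at 1(a): 70
sum over floor = 126

126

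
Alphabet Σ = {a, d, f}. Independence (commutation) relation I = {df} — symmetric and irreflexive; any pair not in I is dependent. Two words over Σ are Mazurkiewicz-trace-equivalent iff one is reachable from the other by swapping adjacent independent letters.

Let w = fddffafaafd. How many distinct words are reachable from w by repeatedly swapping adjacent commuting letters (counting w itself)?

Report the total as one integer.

20

piece 0:f — minimal
piece 1:d — minimal
piece 2:d rests on {1:d}
piece 3:f rests on {0:f}
piece 4:f rests on {3:f}
piece 5:a rests on {2:d, 4:f}
piece 6:f rests on {5:a}
piece 7:a rests on {6:f}
piece 8:a rests on {7:a}
piece 9:f rests on {8:a}
piece 10:d rests on {8:a}
minimal pieces: {0:f, 1:d}
ways to finish when only these pieces remain (= sum over removing one remaining piece with nothing left below it):
  1 left: {9}→1  {10}→1
  2 left: {9,10}→2
  3 left: {8,9,10}→2
  4 left: {7,8,9,10}→2
  5 left: {6,7,8,9,10}→2
  6 left: {5,6,7,8,9,10}→2
  7 left: {2,5,6,7,8,9,10}→2  {4,5,6,7,8,9,10}→2
  8 left: {1,2,5,6,7,8,9,10}→2  {2,4,5,6,7,8,9,10}→4  {3,4,5,6,7,8,9,10}→2
  9 left: {0,3,4,5,6,7,8,9,10}→2  {1,2,4,5,6,7,8,9,10}→6  {2,3,4,5,6,7,8,9,10}→6
  placing 0:f first → 12 extensions
  placing 1:d first → 8 extensions
total linear extensions = 20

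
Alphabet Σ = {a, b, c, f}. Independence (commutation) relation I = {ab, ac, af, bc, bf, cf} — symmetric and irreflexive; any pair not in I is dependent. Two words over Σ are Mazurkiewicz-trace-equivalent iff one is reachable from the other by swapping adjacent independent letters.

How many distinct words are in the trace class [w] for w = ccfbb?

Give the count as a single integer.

30

0(c) covers ∅
1(c) covers 0:c
2(f) covers ∅
3(b) covers ∅
4(b) covers 3:b
floor of heap: 0:c, 2:f, 3:b
completions by unplaced set U, small U first (add the entries for U minus each lowest piece of U):
  |U|=1: {1}:1  {2}:1  {4}:1
  |U|=2: {0,1}:1  {1,2}:2  {1,4}:2  {2,4}:2  {3,4}:1
  |U|=3: {0,1,2}:3  {0,1,4}:3  {1,2,4}:6  {1,3,4}:3  {2,3,4}:3
  start at 0(c): 12
  start at 2(f): 6
  start at 3(b): 12
sum over floor = 30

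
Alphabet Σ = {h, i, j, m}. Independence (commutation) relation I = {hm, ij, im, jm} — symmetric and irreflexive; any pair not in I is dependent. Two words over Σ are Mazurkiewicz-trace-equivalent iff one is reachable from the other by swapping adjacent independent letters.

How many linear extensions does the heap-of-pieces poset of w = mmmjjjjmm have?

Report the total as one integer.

piece 0:m — minimal
piece 1:m rests on {0:m}
piece 2:m rests on {1:m}
piece 3:j — minimal
piece 4:j rests on {3:j}
piece 5:j rests on {4:j}
piece 6:j rests on {5:j}
piece 7:m rests on {2:m}
piece 8:m rests on {7:m}
minimal pieces: {0:m, 3:j}
ways to finish when only these pieces remain (= sum over removing one remaining piece with nothing left below it):
  1 left: {6}→1  {8}→1
  2 left: {5,6}→1  {6,8}→2  {7,8}→1
  3 left: {2,7,8}→1  {4,5,6}→1  {5,6,8}→3  {6,7,8}→3
  4 left: {1,2,7,8}→1  {2,6,7,8}→4  {3,4,5,6}→1  {4,5,6,8}→4  {5,6,7,8}→6
  5 left: {0,1,2,7,8}→1  {1,2,6,7,8}→5  {2,5,6,7,8}→10  {3,4,5,6,8}→5  {4,5,6,7,8}→10
  6 left: {0,1,2,6,7,8}→6  {1,2,5,6,7,8}→15  {2,4,5,6,7,8}→20  {3,4,5,6,7,8}→15
  7 left: {0,1,2,5,6,7,8}→21  {1,2,4,5,6,7,8}→35  {2,3,4,5,6,7,8}→35
  placing 0:m first → 70 extensions
  placing 3:j first → 56 extensions
total linear extensions = 126

126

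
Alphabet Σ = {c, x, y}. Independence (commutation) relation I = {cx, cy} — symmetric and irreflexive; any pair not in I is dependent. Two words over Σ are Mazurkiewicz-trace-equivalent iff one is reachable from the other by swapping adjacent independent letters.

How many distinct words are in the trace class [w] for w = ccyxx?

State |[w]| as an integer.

10

#0=c has no predecessor
#1=c depends on [0:c]
#2=y has no predecessor
#3=x depends on [2:y]
#4=x depends on [3:x]
sources: [0:c, 2:y]
N(rest) = Σ N(rest − s) over sources s of rest; N(one piece) = 1:
  size 1 → [1]=1  [4]=1
  size 2 → [0,1]=1  [1,4]=2  [3,4]=1
  size 3 → [0,1,4]=3  [1,3,4]=3  [2,3,4]=1
  first=0(c) contributes 4
  first=2(y) contributes 6
|[w]| = 10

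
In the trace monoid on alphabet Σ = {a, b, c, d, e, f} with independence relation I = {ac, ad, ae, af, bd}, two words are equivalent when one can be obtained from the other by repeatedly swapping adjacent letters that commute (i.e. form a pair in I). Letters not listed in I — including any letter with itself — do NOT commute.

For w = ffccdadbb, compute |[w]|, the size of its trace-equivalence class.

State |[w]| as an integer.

0(f) covers ∅
1(f) covers 0:f
2(c) covers 1:f
3(c) covers 2:c
4(d) covers 3:c
5(a) covers ∅
6(d) covers 4:d
7(b) covers 3:c, 5:a
8(b) covers 7:b
floor of heap: 0:f, 5:a
completions by unplaced set U, small U first (add the entries for U minus each lowest piece of U):
  |U|=1: {6}:1  {8}:1
  |U|=2: {4,6}:1  {6,8}:2  {7,8}:1
  |U|=3: {4,6,8}:3  {5,7,8}:1  {6,7,8}:3
  |U|=4: {4,6,7,8}:6  {5,6,7,8}:4
  |U|=5: {3,4,6,7,8}:6  {4,5,6,7,8}:10
  |U|=6: {2,3,4,6,7,8}:6  {3,4,5,6,7,8}:16
  |U|=7: {1,2,3,4,6,7,8}:6  {2,3,4,5,6,7,8}:22
  start at 0(f): 28
  start at 5(a): 6
sum over floor = 34

34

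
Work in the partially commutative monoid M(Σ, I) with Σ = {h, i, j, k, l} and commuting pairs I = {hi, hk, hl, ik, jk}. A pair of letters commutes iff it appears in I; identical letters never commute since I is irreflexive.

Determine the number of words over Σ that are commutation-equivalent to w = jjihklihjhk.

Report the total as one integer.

0(j) covers ∅
1(j) covers 0:j
2(i) covers 1:j
3(h) covers 1:j
4(k) covers ∅
5(l) covers 2:i, 4:k
6(i) covers 5:l
7(h) covers 3:h
8(j) covers 6:i, 7:h
9(h) covers 8:j
10(k) covers 5:l
floor of heap: 0:j, 4:k
completions by unplaced set U, small U first (add the entries for U minus each lowest piece of U):
  |U|=1: {9}:1  {10}:1
  |U|=2: {8,9}:1  {9,10}:2
  |U|=3: {6,8,9}:1  {7,8,9}:1  {8,9,10}:3
  |U|=4: {3,7,8,9}:1  {6,7,8,9}:2  {6,8,9,10}:4  {7,8,9,10}:4
  |U|=5: {3,6,7,8,9}:3  {3,7,8,9,10}:5  {5,6,8,9,10}:4  {6,7,8,9,10}:10
  |U|=6: {2,5,6,8,9,10}:4  {3,6,7,8,9,10}:18  {4,5,6,8,9,10}:4  {5,6,7,8,9,10}:14
  |U|=7: {2,4,5,6,8,9,10}:8  {2,5,6,7,8,9,10}:18  {3,5,6,7,8,9,10}:32  {4,5,6,7,8,9,10}:18
  |U|=8: {2,3,5,6,7,8,9,10}:50  {2,4,5,6,7,8,9,10}:44  {3,4,5,6,7,8,9,10}:50
  |U|=9: {1,2,3,5,6,7,8,9,10}:50  {2,3,4,5,6,7,8,9,10}:144
  start at 0(j): 194
  start at 4(k): 50
sum over floor = 244

244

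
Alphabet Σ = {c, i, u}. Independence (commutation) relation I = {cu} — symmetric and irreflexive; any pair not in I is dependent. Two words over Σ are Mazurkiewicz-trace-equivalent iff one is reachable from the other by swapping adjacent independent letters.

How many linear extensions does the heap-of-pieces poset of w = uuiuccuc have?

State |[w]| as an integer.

10

drop 0:u onto floor
drop 1:u onto {0:u}
drop 2:i onto {1:u}
drop 3:u onto {2:i}
drop 4:c onto {2:i}
drop 5:c onto {4:c}
drop 6:u onto {3:u}
drop 7:c onto {5:c}
ground layer = {0:u}
drop-orders for the pieces not yet dropped (sum over which currently-grounded one goes next):
  1 to go: {6} 1  {7} 1
  2 to go: {3,6} 1  {5,7} 1  {6,7} 2
  3 to go: {3,6,7} 3  {4,5,7} 1  {5,6,7} 3
  4 to go: {3,5,6,7} 6  {4,5,6,7} 4
  5 to go: {3,4,5,6,7} 10
  6 to go: {2,3,4,5,6,7} 10
  if 0:u drops first: 10 orders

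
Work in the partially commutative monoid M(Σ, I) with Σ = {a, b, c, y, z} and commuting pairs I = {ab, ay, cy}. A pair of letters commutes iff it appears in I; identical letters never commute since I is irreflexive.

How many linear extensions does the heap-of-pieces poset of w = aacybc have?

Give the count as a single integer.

#0=a has no predecessor
#1=a depends on [0:a]
#2=c depends on [1:a]
#3=y has no predecessor
#4=b depends on [2:c, 3:y]
#5=c depends on [4:b]
sources: [0:a, 3:y]
N(rest) = Σ N(rest − s) over sources s of rest; N(one piece) = 1:
  size 1 → [5]=1
  size 2 → [4,5]=1
  size 3 → [2,4,5]=1  [3,4,5]=1
  size 4 → [1,2,4,5]=1  [2,3,4,5]=2
  first=0(a) contributes 3
  first=3(y) contributes 1
|[w]| = 4

4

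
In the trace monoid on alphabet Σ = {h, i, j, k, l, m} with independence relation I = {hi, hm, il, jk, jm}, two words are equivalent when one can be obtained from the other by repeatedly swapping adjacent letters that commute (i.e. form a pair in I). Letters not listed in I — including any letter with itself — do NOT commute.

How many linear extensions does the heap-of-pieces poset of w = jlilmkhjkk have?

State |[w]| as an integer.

9

#0=j has no predecessor
#1=l depends on [0:j]
#2=i depends on [0:j]
#3=l depends on [1:l]
#4=m depends on [2:i, 3:l]
#5=k depends on [4:m]
#6=h depends on [5:k]
#7=j depends on [6:h]
#8=k depends on [6:h]
#9=k depends on [8:k]
sources: [0:j]
N(rest) = Σ N(rest − s) over sources s of rest; N(one piece) = 1:
  size 1 → [7]=1  [9]=1
  size 2 → [7,9]=2  [8,9]=1
  size 3 → [7,8,9]=3
  size 4 → [6,7,8,9]=3
  size 5 → [5,6,7,8,9]=3
  size 6 → [4,5,6,7,8,9]=3
  size 7 → [2,4,5,6,7,8,9]=3  [3,4,5,6,7,8,9]=3
  size 8 → [1,3,4,5,6,7,8,9]=3  [2,3,4,5,6,7,8,9]=6
  first=0(j) contributes 9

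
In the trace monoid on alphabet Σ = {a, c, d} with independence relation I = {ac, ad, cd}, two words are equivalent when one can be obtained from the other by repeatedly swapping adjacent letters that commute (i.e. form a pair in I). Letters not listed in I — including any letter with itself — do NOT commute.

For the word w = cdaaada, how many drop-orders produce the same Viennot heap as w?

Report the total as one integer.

#0=c has no predecessor
#1=d has no predecessor
#2=a has no predecessor
#3=a depends on [2:a]
#4=a depends on [3:a]
#5=d depends on [1:d]
#6=a depends on [4:a]
sources: [0:c, 1:d, 2:a]
N(rest) = Σ N(rest − s) over sources s of rest; N(one piece) = 1:
  size 1 → [0]=1  [5]=1  [6]=1
  size 2 → [0,5]=2  [0,6]=2  [1,5]=1  [4,6]=1  [5,6]=2
  size 3 → [0,1,5]=3  [0,4,6]=3  [0,5,6]=6  [1,5,6]=3  [3,4,6]=1  [4,5,6]=3
  size 4 → [0,1,5,6]=12  [0,3,4,6]=4  [0,4,5,6]=12  [1,4,5,6]=6  [2,3,4,6]=1  [3,4,5,6]=4
  size 5 → [0,1,4,5,6]=30  [0,2,3,4,6]=5  [0,3,4,5,6]=20  [1,3,4,5,6]=10  [2,3,4,5,6]=5
  first=0(c) contributes 15
  first=1(d) contributes 30
  first=2(a) contributes 60
|[w]| = 105

105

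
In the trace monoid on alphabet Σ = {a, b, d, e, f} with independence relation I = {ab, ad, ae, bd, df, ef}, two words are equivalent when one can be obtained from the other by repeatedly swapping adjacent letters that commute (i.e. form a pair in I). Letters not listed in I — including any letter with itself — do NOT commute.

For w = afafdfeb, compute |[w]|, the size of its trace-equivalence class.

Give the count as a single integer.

21

#0=a has no predecessor
#1=f depends on [0:a]
#2=a depends on [1:f]
#3=f depends on [2:a]
#4=d has no predecessor
#5=f depends on [3:f]
#6=e depends on [4:d]
#7=b depends on [5:f, 6:e]
sources: [0:a, 4:d]
N(rest) = Σ N(rest − s) over sources s of rest; N(one piece) = 1:
  size 1 → [7]=1
  size 2 → [5,7]=1  [6,7]=1
  size 3 → [3,5,7]=1  [4,6,7]=1  [5,6,7]=2
  size 4 → [2,3,5,7]=1  [3,5,6,7]=3  [4,5,6,7]=3
  size 5 → [1,2,3,5,7]=1  [2,3,5,6,7]=4  [3,4,5,6,7]=6
  size 6 → [0,1,2,3,5,7]=1  [1,2,3,5,6,7]=5  [2,3,4,5,6,7]=10
  first=0(a) contributes 15
  first=4(d) contributes 6
|[w]| = 21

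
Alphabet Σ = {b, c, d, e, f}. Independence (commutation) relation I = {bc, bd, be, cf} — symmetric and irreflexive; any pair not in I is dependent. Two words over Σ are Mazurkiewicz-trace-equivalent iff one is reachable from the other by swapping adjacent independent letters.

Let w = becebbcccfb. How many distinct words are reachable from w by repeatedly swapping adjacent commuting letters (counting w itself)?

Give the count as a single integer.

#0=b has no predecessor
#1=e has no predecessor
#2=c depends on [1:e]
#3=e depends on [2:c]
#4=b depends on [0:b]
#5=b depends on [4:b]
#6=c depends on [3:e]
#7=c depends on [6:c]
#8=c depends on [7:c]
#9=f depends on [3:e, 5:b]
#10=b depends on [9:f]
sources: [0:b, 1:e]
N(rest) = Σ N(rest − s) over sources s of rest; N(one piece) = 1:
  size 1 → [8]=1  [10]=1
  size 2 → [7,8]=1  [8,10]=2  [9,10]=1
  size 3 → [5,9,10]=1  [6,7,8]=1  [7,8,10]=3  [8,9,10]=3
  size 4 → [4,5,9,10]=1  [5,8,9,10]=4  [6,7,8,10]=4  [7,8,9,10]=6
  size 5 → [0,4,5,9,10]=1  [4,5,8,9,10]=5  [5,7,8,9,10]=10  [6,7,8,9,10]=10
  size 6 → [0,4,5,8,9,10]=6  [3,6,7,8,9,10]=10  [4,5,7,8,9,10]=15  [5,6,7,8,9,10]=20
  size 7 → [0,4,5,7,8,9,10]=21  [2,3,6,7,8,9,10]=10  [3,5,6,7,8,9,10]=30  [4,5,6,7,8,9,10]=35
  size 8 → [0,4,5,6,7,8,9,10]=56  [1,2,3,6,7,8,9,10]=10  [2,3,5,6,7,8,9,10]=40  [3,4,5,6,7,8,9,10]=65
  size 9 → [0,3,4,5,6,7,8,9,10]=121  [1,2,3,5,6,7,8,9,10]=50  [2,3,4,5,6,7,8,9,10]=105
  first=0(b) contributes 155
  first=1(e) contributes 226
|[w]| = 381

381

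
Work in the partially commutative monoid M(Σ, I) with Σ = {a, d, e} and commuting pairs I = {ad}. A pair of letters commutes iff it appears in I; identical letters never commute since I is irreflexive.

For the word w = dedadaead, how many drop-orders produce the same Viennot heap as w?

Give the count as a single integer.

12

#0=d has no predecessor
#1=e depends on [0:d]
#2=d depends on [1:e]
#3=a depends on [1:e]
#4=d depends on [2:d]
#5=a depends on [3:a]
#6=e depends on [4:d, 5:a]
#7=a depends on [6:e]
#8=d depends on [6:e]
sources: [0:d]
N(rest) = Σ N(rest − s) over sources s of rest; N(one piece) = 1:
  size 1 → [7]=1  [8]=1
  size 2 → [7,8]=2
  size 3 → [6,7,8]=2
  size 4 → [4,6,7,8]=2  [5,6,7,8]=2
  size 5 → [2,4,6,7,8]=2  [3,5,6,7,8]=2  [4,5,6,7,8]=4
  size 6 → [2,4,5,6,7,8]=6  [3,4,5,6,7,8]=6
  size 7 → [2,3,4,5,6,7,8]=12
  first=0(d) contributes 12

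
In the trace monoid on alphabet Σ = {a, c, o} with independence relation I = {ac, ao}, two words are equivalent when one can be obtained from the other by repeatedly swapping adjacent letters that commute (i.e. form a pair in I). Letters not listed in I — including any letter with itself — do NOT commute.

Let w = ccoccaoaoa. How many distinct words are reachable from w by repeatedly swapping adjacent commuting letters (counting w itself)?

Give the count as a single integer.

120

drop 0:c onto floor
drop 1:c onto {0:c}
drop 2:o onto {1:c}
drop 3:c onto {2:o}
drop 4:c onto {3:c}
drop 5:a onto floor
drop 6:o onto {4:c}
drop 7:a onto {5:a}
drop 8:o onto {6:o}
drop 9:a onto {7:a}
ground layer = {0:c, 5:a}
drop-orders for the pieces not yet dropped (sum over which currently-grounded one goes next):
  1 to go: {8} 1  {9} 1
  2 to go: {6,8} 1  {7,9} 1  {8,9} 2
  3 to go: {4,6,8} 1  {5,7,9} 1  {6,8,9} 3  {7,8,9} 3
  4 to go: {3,4,6,8} 1  {4,6,8,9} 4  {5,7,8,9} 4  {6,7,8,9} 6
  5 to go: {2,3,4,6,8} 1  {3,4,6,8,9} 5  {4,6,7,8,9} 10  {5,6,7,8,9} 10
  6 to go: {1,2,3,4,6,8} 1  {2,3,4,6,8,9} 6  {3,4,6,7,8,9} 15  {4,5,6,7,8,9} 20
  7 to go: {0,1,2,3,4,6,8} 1  {1,2,3,4,6,8,9} 7  {2,3,4,6,7,8,9} 21  {3,4,5,6,7,8,9} 35
  8 to go: {0,1,2,3,4,6,8,9} 8  {1,2,3,4,6,7,8,9} 28  {2,3,4,5,6,7,8,9} 56
  if 0:c drops first: 84 orders
  if 5:a drops first: 36 orders
heap linearizations: 120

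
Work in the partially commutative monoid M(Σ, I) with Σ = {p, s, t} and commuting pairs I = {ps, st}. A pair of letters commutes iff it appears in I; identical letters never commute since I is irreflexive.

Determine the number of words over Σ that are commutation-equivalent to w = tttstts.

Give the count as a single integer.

21

#0=t has no predecessor
#1=t depends on [0:t]
#2=t depends on [1:t]
#3=s has no predecessor
#4=t depends on [2:t]
#5=t depends on [4:t]
#6=s depends on [3:s]
sources: [0:t, 3:s]
N(rest) = Σ N(rest − s) over sources s of rest; N(one piece) = 1:
  size 1 → [5]=1  [6]=1
  size 2 → [3,6]=1  [4,5]=1  [5,6]=2
  size 3 → [2,4,5]=1  [3,5,6]=3  [4,5,6]=3
  size 4 → [1,2,4,5]=1  [2,4,5,6]=4  [3,4,5,6]=6
  size 5 → [0,1,2,4,5]=1  [1,2,4,5,6]=5  [2,3,4,5,6]=10
  first=0(t) contributes 15
  first=3(s) contributes 6
|[w]| = 21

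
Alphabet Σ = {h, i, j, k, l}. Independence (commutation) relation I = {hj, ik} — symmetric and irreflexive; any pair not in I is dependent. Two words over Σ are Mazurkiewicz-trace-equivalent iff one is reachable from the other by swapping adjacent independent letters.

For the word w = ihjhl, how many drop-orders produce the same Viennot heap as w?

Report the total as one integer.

piece 0:i — minimal
piece 1:h rests on {0:i}
piece 2:j rests on {0:i}
piece 3:h rests on {1:h}
piece 4:l rests on {2:j, 3:h}
minimal pieces: {0:i}
ways to finish when only these pieces remain (= sum over removing one remaining piece with nothing left below it):
  1 left: {4}→1
  2 left: {2,4}→1  {3,4}→1
  3 left: {1,3,4}→1  {2,3,4}→2
  placing 0:i first → 3 extensions

3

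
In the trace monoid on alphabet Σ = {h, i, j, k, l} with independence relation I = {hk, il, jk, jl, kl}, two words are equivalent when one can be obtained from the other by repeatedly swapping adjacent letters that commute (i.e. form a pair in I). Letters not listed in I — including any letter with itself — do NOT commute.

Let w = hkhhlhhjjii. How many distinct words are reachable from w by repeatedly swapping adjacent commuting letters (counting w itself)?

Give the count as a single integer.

9

piece 0:h — minimal
piece 1:k — minimal
piece 2:h rests on {0:h}
piece 3:h rests on {2:h}
piece 4:l rests on {3:h}
piece 5:h rests on {4:l}
piece 6:h rests on {5:h}
piece 7:j rests on {6:h}
piece 8:j rests on {7:j}
piece 9:i rests on {1:k, 8:j}
piece 10:i rests on {9:i}
minimal pieces: {0:h, 1:k}
ways to finish when only these pieces remain (= sum over removing one remaining piece with nothing left below it):
  1 left: {10}→1
  2 left: {9,10}→1
  3 left: {1,9,10}→1  {8,9,10}→1
  4 left: {1,8,9,10}→2  {7,8,9,10}→1
  5 left: {1,7,8,9,10}→3  {6,7,8,9,10}→1
  6 left: {1,6,7,8,9,10}→4  {5,6,7,8,9,10}→1
  7 left: {1,5,6,7,8,9,10}→5  {4,5,6,7,8,9,10}→1
  8 left: {1,4,5,6,7,8,9,10}→6  {3,4,5,6,7,8,9,10}→1
  9 left: {1,3,4,5,6,7,8,9,10}→7  {2,3,4,5,6,7,8,9,10}→1
  placing 0:h first → 8 extensions
  placing 1:k first → 1 extensions
total linear extensions = 9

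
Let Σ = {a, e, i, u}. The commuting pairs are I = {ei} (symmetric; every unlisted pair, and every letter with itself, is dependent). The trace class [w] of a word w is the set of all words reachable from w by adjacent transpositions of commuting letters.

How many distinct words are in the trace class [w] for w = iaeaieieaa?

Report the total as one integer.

6

0(i) covers ∅
1(a) covers 0:i
2(e) covers 1:a
3(a) covers 2:e
4(i) covers 3:a
5(e) covers 3:a
6(i) covers 4:i
7(e) covers 5:e
8(a) covers 6:i, 7:e
9(a) covers 8:a
floor of heap: 0:i
completions by unplaced set U, small U first (add the entries for U minus each lowest piece of U):
  |U|=1: {9}:1
  |U|=2: {8,9}:1
  |U|=3: {6,8,9}:1  {7,8,9}:1
  |U|=4: {4,6,8,9}:1  {5,7,8,9}:1  {6,7,8,9}:2
  |U|=5: {4,6,7,8,9}:3  {5,6,7,8,9}:3
  |U|=6: {4,5,6,7,8,9}:6
  |U|=7: {3,4,5,6,7,8,9}:6
  |U|=8: {2,3,4,5,6,7,8,9}:6
  start at 0(i): 6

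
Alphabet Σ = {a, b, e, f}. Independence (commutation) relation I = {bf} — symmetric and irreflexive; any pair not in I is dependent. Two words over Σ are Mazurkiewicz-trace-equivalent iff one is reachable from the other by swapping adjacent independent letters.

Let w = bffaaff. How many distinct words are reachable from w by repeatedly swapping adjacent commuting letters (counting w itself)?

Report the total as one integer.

piece 0:b — minimal
piece 1:f — minimal
piece 2:f rests on {1:f}
piece 3:a rests on {0:b, 2:f}
piece 4:a rests on {3:a}
piece 5:f rests on {4:a}
piece 6:f rests on {5:f}
minimal pieces: {0:b, 1:f}
ways to finish when only these pieces remain (= sum over removing one remaining piece with nothing left below it):
  1 left: {6}→1
  2 left: {5,6}→1
  3 left: {4,5,6}→1
  4 left: {3,4,5,6}→1
  5 left: {0,3,4,5,6}→1  {2,3,4,5,6}→1
  placing 0:b first → 1 extensions
  placing 1:f first → 2 extensions
total linear extensions = 3

3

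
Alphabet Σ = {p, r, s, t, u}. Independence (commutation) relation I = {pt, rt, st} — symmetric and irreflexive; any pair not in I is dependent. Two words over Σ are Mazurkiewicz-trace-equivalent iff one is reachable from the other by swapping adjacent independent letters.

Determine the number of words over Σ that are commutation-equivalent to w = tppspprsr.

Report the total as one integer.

0(t) covers ∅
1(p) covers ∅
2(p) covers 1:p
3(s) covers 2:p
4(p) covers 3:s
5(p) covers 4:p
6(r) covers 5:p
7(s) covers 6:r
8(r) covers 7:s
floor of heap: 0:t, 1:p
completions by unplaced set U, small U first (add the entries for U minus each lowest piece of U):
  |U|=1: {0}:1  {8}:1
  |U|=2: {0,8}:2  {7,8}:1
  |U|=3: {0,7,8}:3  {6,7,8}:1
  |U|=4: {0,6,7,8}:4  {5,6,7,8}:1
  |U|=5: {0,5,6,7,8}:5  {4,5,6,7,8}:1
  |U|=6: {0,4,5,6,7,8}:6  {3,4,5,6,7,8}:1
  |U|=7: {0,3,4,5,6,7,8}:7  {2,3,4,5,6,7,8}:1
  start at 0(t): 1
  start at 1(p): 8
sum over floor = 9

9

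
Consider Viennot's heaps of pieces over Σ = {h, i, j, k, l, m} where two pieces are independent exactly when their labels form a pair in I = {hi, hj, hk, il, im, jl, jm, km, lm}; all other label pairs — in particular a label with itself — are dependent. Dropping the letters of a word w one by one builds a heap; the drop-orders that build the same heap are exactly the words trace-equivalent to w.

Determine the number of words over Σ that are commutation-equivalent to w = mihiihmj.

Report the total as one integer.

drop 0:m onto floor
drop 1:i onto floor
drop 2:h onto {0:m}
drop 3:i onto {1:i}
drop 4:i onto {3:i}
drop 5:h onto {2:h}
drop 6:m onto {5:h}
drop 7:j onto {4:i}
ground layer = {0:m, 1:i}
drop-orders for the pieces not yet dropped (sum over which currently-grounded one goes next):
  1 to go: {6} 1  {7} 1
  2 to go: {4,7} 1  {5,6} 1  {6,7} 2
  3 to go: {2,5,6} 1  {3,4,7} 1  {4,6,7} 3  {5,6,7} 3
  4 to go: {0,2,5,6} 1  {1,3,4,7} 1  {2,5,6,7} 4  {3,4,6,7} 4  {4,5,6,7} 6
  5 to go: {0,2,5,6,7} 5  {1,3,4,6,7} 5  {2,4,5,6,7} 10  {3,4,5,6,7} 10
  6 to go: {0,2,4,5,6,7} 15  {1,3,4,5,6,7} 15  {2,3,4,5,6,7} 20
  if 0:m drops first: 35 orders
  if 1:i drops first: 35 orders
heap linearizations: 70

70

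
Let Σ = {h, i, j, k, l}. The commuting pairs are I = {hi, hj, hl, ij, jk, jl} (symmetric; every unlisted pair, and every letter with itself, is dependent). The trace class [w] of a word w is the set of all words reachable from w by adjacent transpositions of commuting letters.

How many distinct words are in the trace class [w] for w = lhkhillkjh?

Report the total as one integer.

80

#0=l has no predecessor
#1=h has no predecessor
#2=k depends on [0:l, 1:h]
#3=h depends on [2:k]
#4=i depends on [2:k]
#5=l depends on [4:i]
#6=l depends on [5:l]
#7=k depends on [3:h, 6:l]
#8=j has no predecessor
#9=h depends on [7:k]
sources: [0:l, 1:h, 8:j]
N(rest) = Σ N(rest − s) over sources s of rest; N(one piece) = 1:
  size 1 → [8]=1  [9]=1
  size 2 → [7,9]=1  [8,9]=2
  size 3 → [3,7,9]=1  [6,7,9]=1  [7,8,9]=3
  size 4 → [3,6,7,9]=2  [3,7,8,9]=4  [5,6,7,9]=1  [6,7,8,9]=4
  size 5 → [3,5,6,7,9]=3  [3,6,7,8,9]=10  [4,5,6,7,9]=1  [5,6,7,8,9]=5
  size 6 → [3,4,5,6,7,9]=4  [3,5,6,7,8,9]=18  [4,5,6,7,8,9]=6
  size 7 → [2,3,4,5,6,7,9]=4  [3,4,5,6,7,8,9]=28
  size 8 → [0,2,3,4,5,6,7,9]=4  [1,2,3,4,5,6,7,9]=4  [2,3,4,5,6,7,8,9]=32
  first=0(l) contributes 36
  first=1(h) contributes 36
  first=8(j) contributes 8
|[w]| = 80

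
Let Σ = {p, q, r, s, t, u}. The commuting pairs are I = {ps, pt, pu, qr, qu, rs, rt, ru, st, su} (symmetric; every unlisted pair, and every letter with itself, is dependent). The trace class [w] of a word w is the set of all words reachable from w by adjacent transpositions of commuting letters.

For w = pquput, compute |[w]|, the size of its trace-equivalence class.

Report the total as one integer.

drop 0:p onto floor
drop 1:q onto {0:p}
drop 2:u onto floor
drop 3:p onto {1:q}
drop 4:u onto {2:u}
drop 5:t onto {1:q, 4:u}
ground layer = {0:p, 2:u}
drop-orders for the pieces not yet dropped (sum over which currently-grounded one goes next):
  1 to go: {3} 1  {5} 1
  2 to go: {3,5} 2  {4,5} 1
  3 to go: {1,3,5} 2  {2,4,5} 1  {3,4,5} 3
  4 to go: {0,1,3,5} 2  {1,3,4,5} 5  {2,3,4,5} 4
  if 0:p drops first: 9 orders
  if 2:u drops first: 7 orders
heap linearizations: 16

16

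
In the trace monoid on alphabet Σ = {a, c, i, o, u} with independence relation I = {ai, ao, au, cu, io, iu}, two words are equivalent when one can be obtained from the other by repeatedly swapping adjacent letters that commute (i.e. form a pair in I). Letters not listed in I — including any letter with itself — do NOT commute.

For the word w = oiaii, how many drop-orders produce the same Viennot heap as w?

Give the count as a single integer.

piece 0:o — minimal
piece 1:i — minimal
piece 2:a — minimal
piece 3:i rests on {1:i}
piece 4:i rests on {3:i}
minimal pieces: {0:o, 1:i, 2:a}
ways to finish when only these pieces remain (= sum over removing one remaining piece with nothing left below it):
  1 left: {0}→1  {2}→1  {4}→1
  2 left: {0,2}→2  {0,4}→2  {2,4}→2  {3,4}→1
  3 left: {0,2,4}→6  {0,3,4}→3  {1,3,4}→1  {2,3,4}→3
  placing 0:o first → 4 extensions
  placing 1:i first → 12 extensions
  placing 2:a first → 4 extensions
total linear extensions = 20

20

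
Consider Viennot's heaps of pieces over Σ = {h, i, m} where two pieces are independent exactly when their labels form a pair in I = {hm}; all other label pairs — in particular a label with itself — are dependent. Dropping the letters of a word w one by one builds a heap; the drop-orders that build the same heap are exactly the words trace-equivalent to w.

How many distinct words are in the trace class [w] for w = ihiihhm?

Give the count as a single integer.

0(i) covers ∅
1(h) covers 0:i
2(i) covers 1:h
3(i) covers 2:i
4(h) covers 3:i
5(h) covers 4:h
6(m) covers 3:i
floor of heap: 0:i
completions by unplaced set U, small U first (add the entries for U minus each lowest piece of U):
  |U|=1: {5}:1  {6}:1
  |U|=2: {4,5}:1  {5,6}:2
  |U|=3: {4,5,6}:3
  |U|=4: {3,4,5,6}:3
  |U|=5: {2,3,4,5,6}:3
  start at 0(i): 3

3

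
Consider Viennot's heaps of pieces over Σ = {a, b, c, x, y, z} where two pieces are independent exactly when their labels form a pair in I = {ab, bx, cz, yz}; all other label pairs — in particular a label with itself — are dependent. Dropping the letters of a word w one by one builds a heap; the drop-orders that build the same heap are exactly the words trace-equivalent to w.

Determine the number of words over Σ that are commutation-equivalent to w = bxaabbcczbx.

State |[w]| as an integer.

drop 0:b onto floor
drop 1:x onto floor
drop 2:a onto {1:x}
drop 3:a onto {2:a}
drop 4:b onto {0:b}
drop 5:b onto {4:b}
drop 6:c onto {3:a, 5:b}
drop 7:c onto {6:c}
drop 8:z onto {3:a, 5:b}
drop 9:b onto {7:c, 8:z}
drop 10:x onto {7:c, 8:z}
ground layer = {0:b, 1:x}
drop-orders for the pieces not yet dropped (sum over which currently-grounded one goes next):
  1 to go: {9} 1  {10} 1
  2 to go: {9,10} 2
  3 to go: {7,9,10} 2  {8,9,10} 2
  4 to go: {6,7,9,10} 2  {7,8,9,10} 4
  5 to go: {6,7,8,9,10} 6
  6 to go: {3,6,7,8,9,10} 6  {5,6,7,8,9,10} 6
  7 to go: {2,3,6,7,8,9,10} 6  {3,5,6,7,8,9,10} 12  {4,5,6,7,8,9,10} 6
  8 to go: {0,4,5,6,7,8,9,10} 6  {1,2,3,6,7,8,9,10} 6  {2,3,5,6,7,8,9,10} 18  {3,4,5,6,7,8,9,10} 18
  9 to go: {0,3,4,5,6,7,8,9,10} 24  {1,2,3,5,6,7,8,9,10} 24  {2,3,4,5,6,7,8,9,10} 36
  if 0:b drops first: 60 orders
  if 1:x drops first: 60 orders
heap linearizations: 120

120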